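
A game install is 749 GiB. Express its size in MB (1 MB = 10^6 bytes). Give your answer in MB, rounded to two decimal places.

749 GiB × 1,073,741,824 bytes/GiB = 804,232,626,176 bytes
1 MB = 1,000,000 bytes
804,232,626,176 / 1,000,000 = 804,232.63 MB

804,232.63 MB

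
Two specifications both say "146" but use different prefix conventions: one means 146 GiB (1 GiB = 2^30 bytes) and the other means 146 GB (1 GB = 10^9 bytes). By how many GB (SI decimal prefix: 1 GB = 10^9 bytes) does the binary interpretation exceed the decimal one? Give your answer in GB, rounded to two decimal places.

10.77 GB

146 GiB = 146 × 1,073,741,824 = 156,766,306,304 bytes
146 GB = 146 × 1,000,000,000 = 146,000,000,000 bytes
difference = 10,766,306,304 bytes
10,766,306,304 / 1,000,000,000 = 10.77 GB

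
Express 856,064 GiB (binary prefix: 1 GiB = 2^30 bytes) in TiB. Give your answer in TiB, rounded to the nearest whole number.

856,064 GiB = 856,064 × 2^30 bytes = 919,191,720,820,736 bytes
1 TiB = 1,099,511,627,776 bytes
919,191,720,820,736 / 1,099,511,627,776 = 836 TiB

836 TiB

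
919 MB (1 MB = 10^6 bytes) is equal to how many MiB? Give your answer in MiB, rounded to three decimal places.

919 MB × 1,000,000 bytes/MB = 919,000,000 bytes
1 MiB = 2^20 bytes = 1,048,576 bytes
919,000,000 / 1,048,576 = 876.427 MiB

876.427 MiB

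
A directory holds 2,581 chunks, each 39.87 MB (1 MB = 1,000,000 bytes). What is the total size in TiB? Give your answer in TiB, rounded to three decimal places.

0.094 TiB

Total = 2,581 × 39.87 MB = 102904.47 MB
= 102904.47 × 1,000,000 bytes = 102,904,470,000 bytes
1 TiB = 1,099,511,627,776 bytes
102,904,470,000 / 1,099,511,627,776 = 0.094 TiB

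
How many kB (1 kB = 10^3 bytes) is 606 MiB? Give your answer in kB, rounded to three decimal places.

606 MiB = 606 × 2^20 bytes = 635,437,056 bytes
1 kB = 10^3 bytes = 1,000 bytes
635,437,056 / 1,000 = 635,437.056 kB

635,437.056 kB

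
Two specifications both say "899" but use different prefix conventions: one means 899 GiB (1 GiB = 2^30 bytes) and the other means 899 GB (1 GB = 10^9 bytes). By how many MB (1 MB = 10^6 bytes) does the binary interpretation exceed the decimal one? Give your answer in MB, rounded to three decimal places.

899 GiB = 899 × 1,073,741,824 = 965,293,899,776 bytes
899 GB = 899 × 1,000,000,000 = 899,000,000,000 bytes
difference = 66,293,899,776 bytes
66,293,899,776 / 1,000,000 = 66,293.900 MB

66,293.900 MB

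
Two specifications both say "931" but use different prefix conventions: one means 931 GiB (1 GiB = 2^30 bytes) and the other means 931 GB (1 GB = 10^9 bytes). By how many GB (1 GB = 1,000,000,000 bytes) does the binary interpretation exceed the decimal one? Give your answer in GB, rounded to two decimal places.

931 GiB = 931 × 1,073,741,824 = 999,653,638,144 bytes
931 GB = 931 × 1,000,000,000 = 931,000,000,000 bytes
difference = 68,653,638,144 bytes
68,653,638,144 / 1,000,000,000 = 68.65 GB

68.65 GB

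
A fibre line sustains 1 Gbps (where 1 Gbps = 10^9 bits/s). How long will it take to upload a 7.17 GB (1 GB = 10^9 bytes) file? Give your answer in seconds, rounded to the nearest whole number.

57 seconds

7.17 GB = 7,170,000,000 bytes = 57,360,000,000 bits
1 Gbps = 1,000,000,000 bits/s
time = 57,360,000,000 / 1,000,000,000 = 57 s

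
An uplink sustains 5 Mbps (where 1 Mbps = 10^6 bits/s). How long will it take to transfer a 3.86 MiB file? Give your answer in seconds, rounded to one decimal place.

6.5 seconds

3.86 MiB = 4,047,503.36 bytes = 32,380,026.88 bits
5 Mbps = 5,000,000 bits/s
time = 32,380,026.88 / 5,000,000 = 6.5 s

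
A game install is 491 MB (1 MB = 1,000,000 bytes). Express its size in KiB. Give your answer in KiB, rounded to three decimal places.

479,492.188 KiB

491 MB × 1,000,000 bytes/MB = 491,000,000 bytes
1 KiB = 2^10 bytes = 1,024 bytes
491,000,000 / 1,024 = 479,492.188 KiB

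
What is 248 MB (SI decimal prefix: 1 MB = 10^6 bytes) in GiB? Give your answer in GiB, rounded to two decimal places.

248 MB × 1,000,000 bytes/MB = 248,000,000 bytes
1 GiB = 2^30 bytes = 1,073,741,824 bytes
248,000,000 / 1,073,741,824 = 0.23 GiB

0.23 GiB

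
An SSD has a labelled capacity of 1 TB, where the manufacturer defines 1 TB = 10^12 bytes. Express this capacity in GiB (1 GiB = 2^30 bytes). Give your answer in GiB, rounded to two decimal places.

931.32 GiB

1 TB = 1 × 10^12 bytes = 1,000,000,000,000 bytes
1 GiB = 2^30 bytes = 1,073,741,824 bytes
1,000,000,000,000 / 1,073,741,824 = 931.32 GiB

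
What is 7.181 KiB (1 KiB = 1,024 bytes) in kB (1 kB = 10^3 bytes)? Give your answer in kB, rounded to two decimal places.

7.35 kB

7.181 KiB × 1,024 bytes/KiB = 7,353.344 bytes
1 kB = 10^3 bytes = 1,000 bytes
7,353.344 / 1,000 = 7.35 kB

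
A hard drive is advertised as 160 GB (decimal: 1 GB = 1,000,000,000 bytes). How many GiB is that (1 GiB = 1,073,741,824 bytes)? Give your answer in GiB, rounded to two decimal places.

149.01 GiB

160 GB = 160 × 10^9 bytes = 160,000,000,000 bytes
1 GiB = 2^30 bytes = 1,073,741,824 bytes
160,000,000,000 / 1,073,741,824 = 149.01 GiB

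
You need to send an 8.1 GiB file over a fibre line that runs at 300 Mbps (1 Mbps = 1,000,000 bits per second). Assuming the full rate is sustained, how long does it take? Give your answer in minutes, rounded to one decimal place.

8.1 GiB = 8,697,308,774.4 bytes = 69,578,470,195.2 bits
300 Mbps = 300,000,000 bits/s
time = 69,578,470,195.2 / 300,000,000 = 231.93 s
231.93 s / 60 = 3.9 minutes

3.9 minutes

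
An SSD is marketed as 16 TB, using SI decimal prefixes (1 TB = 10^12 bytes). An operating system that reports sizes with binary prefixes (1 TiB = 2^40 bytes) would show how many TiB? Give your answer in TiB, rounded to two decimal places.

14.55 TiB

16 TB × 1,000,000,000,000 bytes/TB = 16,000,000,000,000 bytes
1 TiB = 2^40 bytes = 1,099,511,627,776 bytes
16,000,000,000,000 / 1,099,511,627,776 = 14.55 TiB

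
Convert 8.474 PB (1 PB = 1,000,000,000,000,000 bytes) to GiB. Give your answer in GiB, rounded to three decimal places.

8.474 PB = 8.474 × 10^15 bytes = 8,474,000,000,000,000 bytes
1 GiB = 2^30 bytes = 1,073,741,824 bytes
8,474,000,000,000,000 / 1,073,741,824 = 7,892,027.497 GiB

7,892,027.497 GiB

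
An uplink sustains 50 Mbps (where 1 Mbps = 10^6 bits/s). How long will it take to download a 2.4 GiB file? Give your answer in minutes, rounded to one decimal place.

6.9 minutes

2.4 GiB = 2,576,980,377.6 bytes = 20,615,843,020.8 bits
50 Mbps = 50,000,000 bits/s
time = 20,615,843,020.8 / 50,000,000 = 412.32 s
412.32 s / 60 = 6.9 minutes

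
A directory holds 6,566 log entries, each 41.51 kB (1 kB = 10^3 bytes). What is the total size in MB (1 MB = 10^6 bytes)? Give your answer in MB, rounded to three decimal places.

272.555 MB

Total = 6,566 × 41.51 kB = 272554.66 kB
= 272554.66 × 1,000 bytes = 272,554,660 bytes
1 MB = 1,000,000 bytes
272,554,660 / 1,000,000 = 272.555 MB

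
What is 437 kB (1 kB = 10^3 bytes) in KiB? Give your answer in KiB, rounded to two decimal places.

426.76 KiB

437 kB × 1,000 bytes/kB = 437,000 bytes
1 KiB = 1,024 bytes
437,000 / 1,024 = 426.76 KiB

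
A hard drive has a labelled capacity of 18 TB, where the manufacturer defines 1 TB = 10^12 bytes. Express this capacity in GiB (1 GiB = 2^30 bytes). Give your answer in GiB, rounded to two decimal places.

16,763.81 GiB

18 TB × 1,000,000,000,000 bytes/TB = 18,000,000,000,000 bytes
1 GiB = 2^30 bytes = 1,073,741,824 bytes
18,000,000,000,000 / 1,073,741,824 = 16,763.81 GiB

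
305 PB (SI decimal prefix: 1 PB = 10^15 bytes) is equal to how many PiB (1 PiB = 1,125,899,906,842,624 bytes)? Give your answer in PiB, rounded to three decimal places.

270.894 PiB

305 PB = 305 × 10^15 bytes = 305,000,000,000,000,000 bytes
1 PiB = 2^50 bytes = 1,125,899,906,842,624 bytes
305,000,000,000,000,000 / 1,125,899,906,842,624 = 270.894 PiB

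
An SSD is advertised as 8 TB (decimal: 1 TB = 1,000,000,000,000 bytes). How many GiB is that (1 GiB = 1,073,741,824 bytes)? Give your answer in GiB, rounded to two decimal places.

7,450.58 GiB

8 TB = 8 × 10^12 bytes = 8,000,000,000,000 bytes
1 GiB = 1,073,741,824 bytes
8,000,000,000,000 / 1,073,741,824 = 7,450.58 GiB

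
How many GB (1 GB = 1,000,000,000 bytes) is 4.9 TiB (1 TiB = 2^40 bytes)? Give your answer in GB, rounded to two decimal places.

5,387.61 GB

4.9 TiB × 1,099,511,627,776 bytes/TiB = 5,387,606,976,102.4 bytes
1 GB = 10^9 bytes = 1,000,000,000 bytes
5,387,606,976,102.4 / 1,000,000,000 = 5,387.61 GB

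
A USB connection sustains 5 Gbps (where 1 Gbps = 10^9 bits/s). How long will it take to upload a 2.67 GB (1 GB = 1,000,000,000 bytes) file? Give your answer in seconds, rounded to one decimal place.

4.3 seconds

2.67 GB = 2,670,000,000 bytes = 21,360,000,000 bits
5 Gbps = 5,000,000,000 bits/s
time = 21,360,000,000 / 5,000,000,000 = 4.3 s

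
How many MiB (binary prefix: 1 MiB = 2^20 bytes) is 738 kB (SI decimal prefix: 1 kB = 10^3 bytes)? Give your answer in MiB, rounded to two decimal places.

0.70 MiB

738 kB × 1,000 bytes/kB = 738,000 bytes
1 MiB = 1,048,576 bytes
738,000 / 1,048,576 = 0.70 MiB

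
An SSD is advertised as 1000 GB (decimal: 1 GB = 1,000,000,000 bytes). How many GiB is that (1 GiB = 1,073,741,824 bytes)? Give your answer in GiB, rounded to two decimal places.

1000 GB = 1000 × 10^9 bytes = 1,000,000,000,000 bytes
1 GiB = 1,073,741,824 bytes
1,000,000,000,000 / 1,073,741,824 = 931.32 GiB

931.32 GiB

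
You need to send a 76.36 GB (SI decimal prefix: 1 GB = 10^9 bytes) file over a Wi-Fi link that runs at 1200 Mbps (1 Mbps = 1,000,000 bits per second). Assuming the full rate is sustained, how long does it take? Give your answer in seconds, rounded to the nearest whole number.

76.36 GB = 76,360,000,000 bytes = 610,880,000,000 bits
1200 Mbps = 1,200,000,000 bits/s
time = 610,880,000,000 / 1,200,000,000 = 509 s

509 seconds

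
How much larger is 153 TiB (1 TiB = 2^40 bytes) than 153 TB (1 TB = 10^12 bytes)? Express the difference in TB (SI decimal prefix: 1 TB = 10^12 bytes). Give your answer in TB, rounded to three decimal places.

153 TiB = 153 × 1,099,511,627,776 = 168,225,279,049,728 bytes
153 TB = 153 × 1,000,000,000,000 = 153,000,000,000,000 bytes
difference = 15,225,279,049,728 bytes
15,225,279,049,728 / 1,000,000,000,000 = 15.225 TB

15.225 TB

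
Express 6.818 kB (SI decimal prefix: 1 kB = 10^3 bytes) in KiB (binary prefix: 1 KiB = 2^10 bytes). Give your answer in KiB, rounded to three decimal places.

6.818 kB × 1,000 bytes/kB = 6,818 bytes
1 KiB = 1,024 bytes
6,818 / 1,024 = 6.658 KiB

6.658 KiB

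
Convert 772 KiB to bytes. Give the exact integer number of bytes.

772 × 1,024 = 790,528 bytes  (1 KiB = 2^10 bytes)

790,528 bytes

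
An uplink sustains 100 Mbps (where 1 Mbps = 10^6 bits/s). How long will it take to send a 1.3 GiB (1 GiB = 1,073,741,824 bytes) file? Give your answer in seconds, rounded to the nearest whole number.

1.3 GiB = 1,395,864,371.2 bytes = 11,166,914,969.6 bits
100 Mbps = 100,000,000 bits/s
time = 11,166,914,969.6 / 100,000,000 = 112 s

112 seconds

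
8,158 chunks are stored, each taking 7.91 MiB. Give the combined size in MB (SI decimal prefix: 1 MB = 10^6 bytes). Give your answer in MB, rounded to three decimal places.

Total = 8,158 × 7.91 MiB = 64529.78 MiB
= 64529.78 × 1,048,576 bytes = 67,664,378,593.28 bytes
1 MB = 1,000,000 bytes
67,664,378,593.28 / 1,000,000 = 67,664.379 MB

67,664.379 MB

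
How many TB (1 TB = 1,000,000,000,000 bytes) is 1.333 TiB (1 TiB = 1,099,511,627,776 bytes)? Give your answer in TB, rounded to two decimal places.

1.47 TB

1.333 TiB = 1.333 × 2^40 bytes = 1,465,648,999,825.408 bytes
1 TB = 10^12 bytes = 1,000,000,000,000 bytes
1,465,648,999,825.408 / 1,000,000,000,000 = 1.47 TB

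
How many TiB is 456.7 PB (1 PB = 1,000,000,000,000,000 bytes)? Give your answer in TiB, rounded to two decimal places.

456.7 PB × 1,000,000,000,000,000 bytes/PB = 456,700,000,000,000,000 bytes
1 TiB = 2^40 bytes = 1,099,511,627,776 bytes
456,700,000,000,000,000 / 1,099,511,627,776 = 415,366.23 TiB

415,366.23 TiB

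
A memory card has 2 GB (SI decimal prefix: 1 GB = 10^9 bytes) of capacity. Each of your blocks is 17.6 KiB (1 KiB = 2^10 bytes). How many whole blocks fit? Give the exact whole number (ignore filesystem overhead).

110,973

Capacity: 2 GB = 2,000,000,000 bytes
Per item: 17.6 KiB = 18,022.4 bytes
⌊2,000,000,000 / 18,022.4⌋ = 110,973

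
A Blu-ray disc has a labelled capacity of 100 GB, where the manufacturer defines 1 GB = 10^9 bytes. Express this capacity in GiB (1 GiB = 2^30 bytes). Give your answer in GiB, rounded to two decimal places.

100 GB = 100 × 10^9 bytes = 100,000,000,000 bytes
1 GiB = 2^30 bytes = 1,073,741,824 bytes
100,000,000,000 / 1,073,741,824 = 93.13 GiB

93.13 GiB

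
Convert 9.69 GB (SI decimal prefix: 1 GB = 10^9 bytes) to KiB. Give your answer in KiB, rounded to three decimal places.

9.69 GB × 1,000,000,000 bytes/GB = 9,690,000,000 bytes
1 KiB = 1,024 bytes
9,690,000,000 / 1,024 = 9,462,890.625 KiB

9,462,890.625 KiB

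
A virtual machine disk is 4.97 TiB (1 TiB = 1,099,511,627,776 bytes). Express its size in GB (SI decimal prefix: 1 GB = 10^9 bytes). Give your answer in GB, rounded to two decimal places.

5,464.57 GB

4.97 TiB × 1,099,511,627,776 bytes/TiB = 5,464,572,790,046.72 bytes
1 GB = 1,000,000,000 bytes
5,464,572,790,046.72 / 1,000,000,000 = 5,464.57 GB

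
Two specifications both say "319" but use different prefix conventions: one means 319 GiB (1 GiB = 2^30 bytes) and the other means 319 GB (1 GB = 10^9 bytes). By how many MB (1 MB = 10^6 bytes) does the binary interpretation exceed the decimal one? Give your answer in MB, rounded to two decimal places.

319 GiB = 319 × 1,073,741,824 = 342,523,641,856 bytes
319 GB = 319 × 1,000,000,000 = 319,000,000,000 bytes
difference = 23,523,641,856 bytes
23,523,641,856 / 1,000,000 = 23,523.64 MB

23,523.64 MB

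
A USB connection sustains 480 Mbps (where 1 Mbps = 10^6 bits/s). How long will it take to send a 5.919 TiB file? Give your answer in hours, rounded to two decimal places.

5.919 TiB = 6,508,009,324,806.144 bytes = 52,064,074,598,449.152 bits
480 Mbps = 480,000,000 bits/s
time = 52,064,074,598,449.152 / 480,000,000 = 108,466.8221 s
108,466.8221 s / 3600 = 30.13 hours

30.13 hours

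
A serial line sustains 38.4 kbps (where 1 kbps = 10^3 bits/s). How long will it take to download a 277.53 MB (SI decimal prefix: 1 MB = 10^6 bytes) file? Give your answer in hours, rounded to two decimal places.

277.53 MB = 277,530,000 bytes = 2,220,240,000 bits
38.4 kbps = 38,400 bits/s
time = 2,220,240,000 / 38,400 = 57,818.7500 s
57,818.7500 s / 3600 = 16.06 hours

16.06 hours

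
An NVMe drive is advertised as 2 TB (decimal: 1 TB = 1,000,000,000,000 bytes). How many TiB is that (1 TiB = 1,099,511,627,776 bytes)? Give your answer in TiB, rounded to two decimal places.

1.82 TiB

2 TB × 1,000,000,000,000 bytes/TB = 2,000,000,000,000 bytes
1 TiB = 2^40 bytes = 1,099,511,627,776 bytes
2,000,000,000,000 / 1,099,511,627,776 = 1.82 TiB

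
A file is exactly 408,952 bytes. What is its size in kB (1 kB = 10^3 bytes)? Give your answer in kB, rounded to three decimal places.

408.952 kB

408,952 bytes given.
1 kB = 1,000 bytes
408,952 / 1,000 = 408.952 kB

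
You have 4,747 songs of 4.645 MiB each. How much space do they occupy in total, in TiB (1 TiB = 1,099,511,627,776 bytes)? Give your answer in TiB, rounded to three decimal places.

Total = 4,747 × 4.645 MiB = 22049.815 MiB
= 22049.815 × 1,048,576 bytes = 23,120,906,813.44 bytes
1 TiB = 1,099,511,627,776 bytes
23,120,906,813.44 / 1,099,511,627,776 = 0.021 TiB

0.021 TiB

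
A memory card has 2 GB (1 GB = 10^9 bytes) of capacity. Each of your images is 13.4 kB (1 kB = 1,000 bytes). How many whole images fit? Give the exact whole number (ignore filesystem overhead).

Capacity: 2 GB = 2,000,000,000 bytes
Per item: 13.4 kB = 13,400 bytes
⌊2,000,000,000 / 13,400⌋ = 149,253

149,253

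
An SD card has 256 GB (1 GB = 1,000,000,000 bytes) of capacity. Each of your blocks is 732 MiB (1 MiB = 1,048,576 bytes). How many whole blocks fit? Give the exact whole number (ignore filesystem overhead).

333

Capacity: 256 GB = 256,000,000,000 bytes
Per item: 732 MiB = 767,557,632 bytes
⌊256,000,000,000 / 767,557,632⌋ = 333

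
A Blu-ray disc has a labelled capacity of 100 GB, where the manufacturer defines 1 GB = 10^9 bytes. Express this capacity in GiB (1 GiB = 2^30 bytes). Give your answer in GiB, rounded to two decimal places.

93.13 GiB

100 GB = 100 × 10^9 bytes = 100,000,000,000 bytes
1 GiB = 1,073,741,824 bytes
100,000,000,000 / 1,073,741,824 = 93.13 GiB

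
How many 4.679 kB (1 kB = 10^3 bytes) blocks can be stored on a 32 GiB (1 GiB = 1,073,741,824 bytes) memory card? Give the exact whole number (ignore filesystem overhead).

7,343,393

Capacity: 32 GiB = 34,359,738,368 bytes
Per item: 4.679 kB = 4,679 bytes
⌊34,359,738,368 / 4,679⌋ = 7,343,393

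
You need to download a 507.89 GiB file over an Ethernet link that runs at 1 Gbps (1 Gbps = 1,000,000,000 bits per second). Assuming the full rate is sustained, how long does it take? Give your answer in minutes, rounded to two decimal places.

72.71 minutes

507.89 GiB = 545,342,734,991.36 bytes = 4,362,741,879,930.88 bits
1 Gbps = 1,000,000,000 bits/s
time = 4,362,741,879,930.88 / 1,000,000,000 = 4,362.742 s
4,362.742 s / 60 = 72.71 minutes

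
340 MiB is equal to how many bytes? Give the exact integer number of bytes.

356,515,840 bytes

340 × 1,048,576 = 356,515,840 bytes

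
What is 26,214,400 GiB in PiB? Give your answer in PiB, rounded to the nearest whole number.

26,214,400 GiB = 26,214,400 × 2^30 bytes = 28,147,497,671,065,600 bytes
1 PiB = 1,125,899,906,842,624 bytes
28,147,497,671,065,600 / 1,125,899,906,842,624 = 25 PiB

25 PiB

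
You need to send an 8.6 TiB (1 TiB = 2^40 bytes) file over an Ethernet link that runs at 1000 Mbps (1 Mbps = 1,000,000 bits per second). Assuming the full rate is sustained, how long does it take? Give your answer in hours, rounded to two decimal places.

8.6 TiB = 9,455,799,998,873.6 bytes = 75,646,399,990,988.8 bits
1000 Mbps = 1,000,000,000 bits/s
time = 75,646,399,990,988.8 / 1,000,000,000 = 75,646.4000 s
75,646.4000 s / 3600 = 21.01 hours

21.01 hours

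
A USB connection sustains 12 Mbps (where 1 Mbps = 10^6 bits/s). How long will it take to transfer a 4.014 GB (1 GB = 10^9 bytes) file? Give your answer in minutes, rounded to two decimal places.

44.60 minutes

4.014 GB = 4,014,000,000 bytes = 32,112,000,000 bits
12 Mbps = 12,000,000 bits/s
time = 32,112,000,000 / 12,000,000 = 2,676.000 s
2,676.000 s / 60 = 44.60 minutes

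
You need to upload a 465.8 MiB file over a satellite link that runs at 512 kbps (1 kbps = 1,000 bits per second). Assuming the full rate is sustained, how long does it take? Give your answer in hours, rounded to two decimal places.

465.8 MiB = 488,426,700.8 bytes = 3,907,413,606.4 bits
512 kbps = 512,000 bits/s
time = 3,907,413,606.4 / 512,000 = 7,631.6672 s
7,631.6672 s / 3600 = 2.12 hours

2.12 hours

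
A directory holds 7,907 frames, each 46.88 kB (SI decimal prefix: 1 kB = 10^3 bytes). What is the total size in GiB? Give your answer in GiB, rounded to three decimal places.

0.345 GiB

Total = 7,907 × 46.88 kB = 370680.16 kB
= 370680.16 × 1,000 bytes = 370,680,160 bytes
1 GiB = 1,073,741,824 bytes
370,680,160 / 1,073,741,824 = 0.345 GiB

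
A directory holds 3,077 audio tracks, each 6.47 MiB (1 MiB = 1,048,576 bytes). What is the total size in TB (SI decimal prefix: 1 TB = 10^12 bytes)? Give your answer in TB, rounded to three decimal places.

Total = 3,077 × 6.47 MiB = 19908.19 MiB
= 19908.19 × 1,048,576 bytes = 20,875,250,237.44 bytes
1 TB = 1,000,000,000,000 bytes
20,875,250,237.44 / 1,000,000,000,000 = 0.021 TB

0.021 TB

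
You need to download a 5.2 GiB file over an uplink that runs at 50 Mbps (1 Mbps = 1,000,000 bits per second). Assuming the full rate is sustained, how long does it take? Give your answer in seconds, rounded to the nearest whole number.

893 seconds

5.2 GiB = 5,583,457,484.8 bytes = 44,667,659,878.4 bits
50 Mbps = 50,000,000 bits/s
time = 44,667,659,878.4 / 50,000,000 = 893 s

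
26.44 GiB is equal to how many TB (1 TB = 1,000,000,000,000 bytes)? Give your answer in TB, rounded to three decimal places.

26.44 GiB = 26.44 × 2^30 bytes = 28,389,733,826.56 bytes
1 TB = 1,000,000,000,000 bytes
28,389,733,826.56 / 1,000,000,000,000 = 0.028 TB

0.028 TB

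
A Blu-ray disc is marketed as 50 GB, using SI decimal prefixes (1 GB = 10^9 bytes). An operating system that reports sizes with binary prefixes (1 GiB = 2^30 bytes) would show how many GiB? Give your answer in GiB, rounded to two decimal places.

46.57 GiB

50 GB = 50 × 10^9 bytes = 50,000,000,000 bytes
1 GiB = 1,073,741,824 bytes
50,000,000,000 / 1,073,741,824 = 46.57 GiB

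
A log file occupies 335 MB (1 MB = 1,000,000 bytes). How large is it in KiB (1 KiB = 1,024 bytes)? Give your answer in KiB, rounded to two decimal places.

335 MB × 1,000,000 bytes/MB = 335,000,000 bytes
1 KiB = 2^10 bytes = 1,024 bytes
335,000,000 / 1,024 = 327,148.44 KiB

327,148.44 KiB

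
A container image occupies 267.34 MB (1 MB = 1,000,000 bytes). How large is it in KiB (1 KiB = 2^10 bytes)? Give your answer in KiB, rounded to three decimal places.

261,074.219 KiB

267.34 MB = 267.34 × 10^6 bytes = 267,340,000 bytes
1 KiB = 2^10 bytes = 1,024 bytes
267,340,000 / 1,024 = 261,074.219 KiB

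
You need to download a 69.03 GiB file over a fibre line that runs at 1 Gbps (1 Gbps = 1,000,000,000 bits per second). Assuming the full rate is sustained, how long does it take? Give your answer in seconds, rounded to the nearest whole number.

69.03 GiB = 74,120,398,110.72 bytes = 592,963,184,885.76 bits
1 Gbps = 1,000,000,000 bits/s
time = 592,963,184,885.76 / 1,000,000,000 = 593 s

593 seconds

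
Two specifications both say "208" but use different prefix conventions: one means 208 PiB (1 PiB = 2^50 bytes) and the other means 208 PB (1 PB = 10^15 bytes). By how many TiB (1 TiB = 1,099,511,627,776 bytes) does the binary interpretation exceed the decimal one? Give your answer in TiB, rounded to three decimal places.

23,817.102 TiB

208 PiB = 208 × 1,125,899,906,842,624 = 234,187,180,623,265,792 bytes
208 PB = 208 × 1,000,000,000,000,000 = 208,000,000,000,000,000 bytes
difference = 26,187,180,623,265,792 bytes
26,187,180,623,265,792 / 1,099,511,627,776 = 23,817.102 TiB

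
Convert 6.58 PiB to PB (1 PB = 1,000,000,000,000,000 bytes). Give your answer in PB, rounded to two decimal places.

6.58 PiB = 6.58 × 2^50 bytes = 7,408,421,387,024,465.92 bytes
1 PB = 10^15 bytes = 1,000,000,000,000,000 bytes
7,408,421,387,024,465.92 / 1,000,000,000,000,000 = 7.41 PB

7.41 PB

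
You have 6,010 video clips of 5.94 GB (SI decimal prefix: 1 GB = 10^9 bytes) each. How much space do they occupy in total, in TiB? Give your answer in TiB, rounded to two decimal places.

Total = 6,010 × 5.94 GB = 35699.4 GB
= 35699.4 × 1,000,000,000 bytes = 35,699,400,000,000 bytes
1 TiB = 1,099,511,627,776 bytes
35,699,400,000,000 / 1,099,511,627,776 = 32.47 TiB

32.47 TiB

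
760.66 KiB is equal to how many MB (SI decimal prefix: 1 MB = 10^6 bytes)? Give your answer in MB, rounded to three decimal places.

760.66 KiB × 1,024 bytes/KiB = 778,915.84 bytes
1 MB = 10^6 bytes = 1,000,000 bytes
778,915.84 / 1,000,000 = 0.779 MB

0.779 MB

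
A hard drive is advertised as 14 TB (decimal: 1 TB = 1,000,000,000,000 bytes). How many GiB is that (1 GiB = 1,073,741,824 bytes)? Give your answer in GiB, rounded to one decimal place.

14 TB × 1,000,000,000,000 bytes/TB = 14,000,000,000,000 bytes
1 GiB = 1,073,741,824 bytes
14,000,000,000,000 / 1,073,741,824 = 13,038.5 GiB

13,038.5 GiB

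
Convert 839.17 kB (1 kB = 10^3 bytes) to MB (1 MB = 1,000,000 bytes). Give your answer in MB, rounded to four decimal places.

0.8392 MB

839.17 kB = 839.17 × 10^3 bytes = 839,170 bytes
1 MB = 1,000,000 bytes
839,170 / 1,000,000 = 0.8392 MB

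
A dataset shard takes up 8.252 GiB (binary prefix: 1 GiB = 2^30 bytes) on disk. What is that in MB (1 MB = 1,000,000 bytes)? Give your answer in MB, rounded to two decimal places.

8,860.52 MB

8.252 GiB = 8.252 × 2^30 bytes = 8,860,517,531.648 bytes
1 MB = 1,000,000 bytes
8,860,517,531.648 / 1,000,000 = 8,860.52 MB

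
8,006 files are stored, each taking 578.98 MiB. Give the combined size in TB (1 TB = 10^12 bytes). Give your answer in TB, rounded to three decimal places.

4.860 TB

Total = 8,006 × 578.98 MiB = 4635313.88 MiB
= 4635313.88 × 1,048,576 bytes = 4,860,478,887,034.88 bytes
1 TB = 1,000,000,000,000 bytes
4,860,478,887,034.88 / 1,000,000,000,000 = 4.860 TB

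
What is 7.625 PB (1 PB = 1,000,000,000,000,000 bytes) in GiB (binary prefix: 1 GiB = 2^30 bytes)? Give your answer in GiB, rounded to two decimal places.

7.625 PB = 7.625 × 10^15 bytes = 7,625,000,000,000,000 bytes
1 GiB = 2^30 bytes = 1,073,741,824 bytes
7,625,000,000,000,000 / 1,073,741,824 = 7,101,334.63 GiB

7,101,334.63 GiB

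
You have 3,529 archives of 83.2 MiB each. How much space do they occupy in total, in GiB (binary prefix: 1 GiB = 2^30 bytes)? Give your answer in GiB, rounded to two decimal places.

Total = 3,529 × 83.2 MiB = 293612.8 MiB
= 293612.8 × 1,048,576 bytes = 307,875,335,372.8 bytes
1 GiB = 1,073,741,824 bytes
307,875,335,372.8 / 1,073,741,824 = 286.73 GiB

286.73 GiB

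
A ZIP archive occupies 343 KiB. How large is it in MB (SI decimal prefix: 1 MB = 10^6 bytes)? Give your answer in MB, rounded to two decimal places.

343 KiB × 1,024 bytes/KiB = 351,232 bytes
1 MB = 1,000,000 bytes
351,232 / 1,000,000 = 0.35 MB

0.35 MB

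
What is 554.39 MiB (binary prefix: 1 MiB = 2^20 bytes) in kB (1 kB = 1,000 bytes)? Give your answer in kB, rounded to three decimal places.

554.39 MiB = 554.39 × 2^20 bytes = 581,320,048.64 bytes
1 kB = 10^3 bytes = 1,000 bytes
581,320,048.64 / 1,000 = 581,320.049 kB

581,320.049 kB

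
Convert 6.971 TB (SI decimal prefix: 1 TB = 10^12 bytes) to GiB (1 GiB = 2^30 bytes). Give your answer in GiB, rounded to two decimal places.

6.971 TB = 6.971 × 10^12 bytes = 6,971,000,000,000 bytes
1 GiB = 2^30 bytes = 1,073,741,824 bytes
6,971,000,000,000 / 1,073,741,824 = 6,492.25 GiB

6,492.25 GiB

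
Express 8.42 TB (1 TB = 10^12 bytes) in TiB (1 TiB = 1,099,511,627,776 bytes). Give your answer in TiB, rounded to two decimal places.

7.66 TiB

8.42 TB = 8.42 × 10^12 bytes = 8,420,000,000,000 bytes
1 TiB = 2^40 bytes = 1,099,511,627,776 bytes
8,420,000,000,000 / 1,099,511,627,776 = 7.66 TiB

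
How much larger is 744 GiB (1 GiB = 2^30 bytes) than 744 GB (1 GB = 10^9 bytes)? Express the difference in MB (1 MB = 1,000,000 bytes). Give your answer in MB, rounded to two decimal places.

744 GiB = 744 × 1,073,741,824 = 798,863,917,056 bytes
744 GB = 744 × 1,000,000,000 = 744,000,000,000 bytes
difference = 54,863,917,056 bytes
54,863,917,056 / 1,000,000 = 54,863.92 MB

54,863.92 MB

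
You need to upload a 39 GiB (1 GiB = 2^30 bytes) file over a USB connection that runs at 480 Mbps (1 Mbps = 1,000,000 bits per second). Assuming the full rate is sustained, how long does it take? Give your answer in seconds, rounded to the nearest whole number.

698 seconds

39 GiB = 41,875,931,136 bytes = 335,007,449,088 bits
480 Mbps = 480,000,000 bits/s
time = 335,007,449,088 / 480,000,000 = 698 s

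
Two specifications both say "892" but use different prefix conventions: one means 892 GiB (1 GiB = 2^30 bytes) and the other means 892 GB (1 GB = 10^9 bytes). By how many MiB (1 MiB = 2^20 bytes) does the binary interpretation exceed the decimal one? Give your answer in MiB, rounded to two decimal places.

892 GiB = 892 × 1,073,741,824 = 957,777,707,008 bytes
892 GB = 892 × 1,000,000,000 = 892,000,000,000 bytes
difference = 65,777,707,008 bytes
65,777,707,008 / 1,048,576 = 62,730.51 MiB

62,730.51 MiB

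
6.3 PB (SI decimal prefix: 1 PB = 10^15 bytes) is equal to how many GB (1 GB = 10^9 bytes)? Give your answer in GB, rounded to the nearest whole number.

6,300,000 GB

6.3 PB × 1,000,000,000,000,000 bytes/PB = 6,300,000,000,000,000 bytes
1 GB = 1,000,000,000 bytes
6,300,000,000,000,000 / 1,000,000,000 = 6,300,000 GB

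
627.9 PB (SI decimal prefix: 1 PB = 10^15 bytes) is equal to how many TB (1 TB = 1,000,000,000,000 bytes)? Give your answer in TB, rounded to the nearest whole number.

627,900 TB

627.9 PB = 627.9 × 10^15 bytes = 627,900,000,000,000,000 bytes
1 TB = 1,000,000,000,000 bytes
627,900,000,000,000,000 / 1,000,000,000,000 = 627,900 TB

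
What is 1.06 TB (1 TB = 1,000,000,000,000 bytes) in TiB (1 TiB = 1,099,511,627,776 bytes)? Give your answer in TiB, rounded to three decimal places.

1.06 TB = 1.06 × 10^12 bytes = 1,060,000,000,000 bytes
1 TiB = 2^40 bytes = 1,099,511,627,776 bytes
1,060,000,000,000 / 1,099,511,627,776 = 0.964 TiB

0.964 TiB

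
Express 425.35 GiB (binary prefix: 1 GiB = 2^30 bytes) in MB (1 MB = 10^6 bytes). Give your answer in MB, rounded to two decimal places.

456,716.08 MB

425.35 GiB = 425.35 × 2^30 bytes = 456,716,084,838.4 bytes
1 MB = 1,000,000 bytes
456,716,084,838.4 / 1,000,000 = 456,716.08 MB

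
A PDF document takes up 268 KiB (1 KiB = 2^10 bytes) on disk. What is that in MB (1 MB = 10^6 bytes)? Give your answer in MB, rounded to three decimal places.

268 KiB = 268 × 2^10 bytes = 274,432 bytes
1 MB = 10^6 bytes = 1,000,000 bytes
274,432 / 1,000,000 = 0.274 MB

0.274 MB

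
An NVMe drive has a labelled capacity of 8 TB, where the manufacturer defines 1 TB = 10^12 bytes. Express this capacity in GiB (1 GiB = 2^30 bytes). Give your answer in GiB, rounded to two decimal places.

8 TB × 1,000,000,000,000 bytes/TB = 8,000,000,000,000 bytes
1 GiB = 1,073,741,824 bytes
8,000,000,000,000 / 1,073,741,824 = 7,450.58 GiB

7,450.58 GiB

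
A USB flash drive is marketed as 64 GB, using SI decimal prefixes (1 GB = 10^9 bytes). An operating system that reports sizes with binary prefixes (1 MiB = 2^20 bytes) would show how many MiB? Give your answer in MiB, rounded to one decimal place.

64 GB = 64 × 10^9 bytes = 64,000,000,000 bytes
1 MiB = 1,048,576 bytes
64,000,000,000 / 1,048,576 = 61,035.2 MiB

61,035.2 MiB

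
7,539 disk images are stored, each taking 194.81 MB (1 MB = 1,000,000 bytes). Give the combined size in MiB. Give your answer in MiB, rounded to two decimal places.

Total = 7,539 × 194.81 MB = 1468672.59 MB
= 1468672.59 × 1,000,000 bytes = 1,468,672,590,000 bytes
1 MiB = 1,048,576 bytes
1,468,672,590,000 / 1,048,576 = 1,400,635.33 MiB

1,400,635.33 MiB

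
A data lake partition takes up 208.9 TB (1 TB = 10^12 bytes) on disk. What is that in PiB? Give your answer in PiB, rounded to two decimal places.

0.19 PiB

208.9 TB = 208.9 × 10^12 bytes = 208,900,000,000,000 bytes
1 PiB = 2^50 bytes = 1,125,899,906,842,624 bytes
208,900,000,000,000 / 1,125,899,906,842,624 = 0.19 PiB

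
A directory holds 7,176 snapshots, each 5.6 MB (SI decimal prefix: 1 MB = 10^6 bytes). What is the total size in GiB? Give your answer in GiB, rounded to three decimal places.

Total = 7,176 × 5.6 MB = 40185.6 MB
= 40185.6 × 1,000,000 bytes = 40,185,600,000 bytes
1 GiB = 1,073,741,824 bytes
40,185,600,000 / 1,073,741,824 = 37.426 GiB

37.426 GiB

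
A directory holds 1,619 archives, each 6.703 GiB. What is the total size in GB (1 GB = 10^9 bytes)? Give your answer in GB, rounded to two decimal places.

Total = 1,619 × 6.703 GiB = 10852.157 GiB
= 10852.157 × 1,073,741,824 bytes = 11,652,414,851,514.368 bytes
1 GB = 1,000,000,000 bytes
11,652,414,851,514.368 / 1,000,000,000 = 11,652.41 GB

11,652.41 GB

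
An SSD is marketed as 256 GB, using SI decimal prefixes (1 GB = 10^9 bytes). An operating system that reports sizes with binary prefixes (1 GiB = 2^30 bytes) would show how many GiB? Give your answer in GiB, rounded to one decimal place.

238.4 GiB

256 GB × 1,000,000,000 bytes/GB = 256,000,000,000 bytes
1 GiB = 2^30 bytes = 1,073,741,824 bytes
256,000,000,000 / 1,073,741,824 = 238.4 GiB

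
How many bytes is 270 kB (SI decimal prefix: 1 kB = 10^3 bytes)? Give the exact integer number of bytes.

270 × 1,000 = 270,000 bytes

270,000 bytes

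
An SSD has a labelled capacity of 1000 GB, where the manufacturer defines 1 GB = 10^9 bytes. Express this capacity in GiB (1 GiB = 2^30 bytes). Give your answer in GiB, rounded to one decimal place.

931.3 GiB

1000 GB × 1,000,000,000 bytes/GB = 1,000,000,000,000 bytes
1 GiB = 2^30 bytes = 1,073,741,824 bytes
1,000,000,000,000 / 1,073,741,824 = 931.3 GiB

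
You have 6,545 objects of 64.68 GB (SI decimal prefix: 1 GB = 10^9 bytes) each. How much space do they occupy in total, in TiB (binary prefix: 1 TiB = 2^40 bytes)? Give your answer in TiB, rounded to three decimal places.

385.017 TiB

Total = 6,545 × 64.68 GB = 423330.6 GB
= 423330.6 × 1,000,000,000 bytes = 423,330,600,000,000 bytes
1 TiB = 1,099,511,627,776 bytes
423,330,600,000,000 / 1,099,511,627,776 = 385.017 TiB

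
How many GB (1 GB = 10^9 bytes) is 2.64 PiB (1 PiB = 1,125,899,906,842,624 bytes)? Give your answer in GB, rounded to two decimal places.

2,972,375.75 GB

2.64 PiB × 1,125,899,906,842,624 bytes/PiB = 2,972,375,754,064,527.36 bytes
1 GB = 1,000,000,000 bytes
2,972,375,754,064,527.36 / 1,000,000,000 = 2,972,375.75 GB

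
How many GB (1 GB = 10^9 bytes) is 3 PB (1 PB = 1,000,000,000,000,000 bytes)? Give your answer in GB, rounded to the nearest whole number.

3,000,000 GB

3 PB = 3 × 10^15 bytes = 3,000,000,000,000,000 bytes
1 GB = 1,000,000,000 bytes
3,000,000,000,000,000 / 1,000,000,000 = 3,000,000 GB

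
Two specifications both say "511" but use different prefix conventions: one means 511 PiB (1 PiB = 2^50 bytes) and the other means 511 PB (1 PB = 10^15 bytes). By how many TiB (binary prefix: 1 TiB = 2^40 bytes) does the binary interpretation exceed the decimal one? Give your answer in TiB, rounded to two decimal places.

511 PiB = 511 × 1,125,899,906,842,624 = 575,334,852,396,580,864 bytes
511 PB = 511 × 1,000,000,000,000,000 = 511,000,000,000,000,000 bytes
difference = 64,334,852,396,580,864 bytes
64,334,852,396,580,864 / 1,099,511,627,776 = 58,512.21 TiB

58,512.21 TiB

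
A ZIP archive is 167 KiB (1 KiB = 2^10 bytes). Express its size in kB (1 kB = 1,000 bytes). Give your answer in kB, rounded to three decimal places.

171.008 kB

167 KiB × 1,024 bytes/KiB = 171,008 bytes
1 kB = 1,000 bytes
171,008 / 1,000 = 171.008 kB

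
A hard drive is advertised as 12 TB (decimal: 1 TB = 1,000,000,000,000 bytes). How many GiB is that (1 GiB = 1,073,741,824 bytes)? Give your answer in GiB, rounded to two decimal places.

12 TB = 12 × 10^12 bytes = 12,000,000,000,000 bytes
1 GiB = 2^30 bytes = 1,073,741,824 bytes
12,000,000,000,000 / 1,073,741,824 = 11,175.87 GiB

11,175.87 GiB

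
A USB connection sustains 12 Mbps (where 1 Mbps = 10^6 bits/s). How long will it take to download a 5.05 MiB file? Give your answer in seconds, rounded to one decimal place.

5.05 MiB = 5,295,308.8 bytes = 42,362,470.4 bits
12 Mbps = 12,000,000 bits/s
time = 42,362,470.4 / 12,000,000 = 3.5 s

3.5 seconds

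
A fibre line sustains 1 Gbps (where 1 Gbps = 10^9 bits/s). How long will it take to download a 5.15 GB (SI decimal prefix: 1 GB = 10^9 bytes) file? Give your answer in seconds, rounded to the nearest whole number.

41 seconds

5.15 GB = 5,150,000,000 bytes = 41,200,000,000 bits
1 Gbps = 1,000,000,000 bits/s
time = 41,200,000,000 / 1,000,000,000 = 41 s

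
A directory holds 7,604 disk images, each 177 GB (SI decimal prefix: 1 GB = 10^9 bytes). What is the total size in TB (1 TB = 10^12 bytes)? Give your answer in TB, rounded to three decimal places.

1,345.908 TB

Total = 7,604 × 177 GB = 1,345,908 GB
= 1,345,908 × 1,000,000,000 bytes = 1,345,908,000,000,000 bytes
1 TB = 1,000,000,000,000 bytes
1,345,908,000,000,000 / 1,000,000,000,000 = 1,345.908 TB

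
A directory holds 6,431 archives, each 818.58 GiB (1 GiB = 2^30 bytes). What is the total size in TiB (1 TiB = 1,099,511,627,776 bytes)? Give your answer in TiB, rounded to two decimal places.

Total = 6,431 × 818.58 GiB = 5264287.98 GiB
= 5264287.98 × 1,073,741,824 bytes = 5,652,486,177,706,475.52 bytes
1 TiB = 1,099,511,627,776 bytes
5,652,486,177,706,475.52 / 1,099,511,627,776 = 5,140.91 TiB

5,140.91 TiB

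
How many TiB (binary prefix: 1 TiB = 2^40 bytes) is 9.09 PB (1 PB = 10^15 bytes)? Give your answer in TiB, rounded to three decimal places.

8,267.307 TiB

9.09 PB = 9.09 × 10^15 bytes = 9,090,000,000,000,000 bytes
1 TiB = 1,099,511,627,776 bytes
9,090,000,000,000,000 / 1,099,511,627,776 = 8,267.307 TiB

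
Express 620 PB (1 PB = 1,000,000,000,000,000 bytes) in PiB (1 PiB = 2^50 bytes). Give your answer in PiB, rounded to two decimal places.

550.67 PiB

620 PB = 620 × 10^15 bytes = 620,000,000,000,000,000 bytes
1 PiB = 1,125,899,906,842,624 bytes
620,000,000,000,000,000 / 1,125,899,906,842,624 = 550.67 PiB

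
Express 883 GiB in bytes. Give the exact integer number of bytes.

948,114,030,592 bytes

883 × 1,073,741,824 = 948,114,030,592 bytes  (1 GiB = 2^30 bytes)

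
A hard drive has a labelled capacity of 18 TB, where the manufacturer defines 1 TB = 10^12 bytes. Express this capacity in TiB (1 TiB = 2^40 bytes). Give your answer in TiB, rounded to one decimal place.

18 TB = 18 × 10^12 bytes = 18,000,000,000,000 bytes
1 TiB = 1,099,511,627,776 bytes
18,000,000,000,000 / 1,099,511,627,776 = 16.4 TiB

16.4 TiB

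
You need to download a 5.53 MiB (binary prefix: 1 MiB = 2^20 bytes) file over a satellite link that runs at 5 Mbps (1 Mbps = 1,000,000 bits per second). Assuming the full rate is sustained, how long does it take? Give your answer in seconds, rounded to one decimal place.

5.53 MiB = 5,798,625.28 bytes = 46,389,002.24 bits
5 Mbps = 5,000,000 bits/s
time = 46,389,002.24 / 5,000,000 = 9.3 s

9.3 seconds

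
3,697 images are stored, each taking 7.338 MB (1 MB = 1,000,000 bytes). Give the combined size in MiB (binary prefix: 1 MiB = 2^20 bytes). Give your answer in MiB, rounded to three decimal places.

25,871.836 MiB

Total = 3,697 × 7.338 MB = 27128.586 MB
= 27128.586 × 1,000,000 bytes = 27,128,586,000 bytes
1 MiB = 1,048,576 bytes
27,128,586,000 / 1,048,576 = 25,871.836 MiB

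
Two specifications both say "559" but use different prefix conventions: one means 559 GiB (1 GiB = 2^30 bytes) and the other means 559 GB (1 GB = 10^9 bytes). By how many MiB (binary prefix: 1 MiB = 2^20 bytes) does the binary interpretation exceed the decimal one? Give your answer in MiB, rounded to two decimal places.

559 GiB = 559 × 1,073,741,824 = 600,221,679,616 bytes
559 GB = 559 × 1,000,000,000 = 559,000,000,000 bytes
difference = 41,221,679,616 bytes
41,221,679,616 / 1,048,576 = 39,312.06 MiB

39,312.06 MiB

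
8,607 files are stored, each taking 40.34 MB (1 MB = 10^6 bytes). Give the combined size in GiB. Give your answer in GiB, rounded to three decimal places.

Total = 8,607 × 40.34 MB = 347206.38 MB
= 347206.38 × 1,000,000 bytes = 347,206,380,000 bytes
1 GiB = 1,073,741,824 bytes
347,206,380,000 / 1,073,741,824 = 323.361 GiB

323.361 GiB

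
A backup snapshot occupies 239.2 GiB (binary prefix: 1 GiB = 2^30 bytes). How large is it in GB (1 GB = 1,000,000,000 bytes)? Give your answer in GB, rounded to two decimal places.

256.84 GB

239.2 GiB = 239.2 × 2^30 bytes = 256,839,044,300.8 bytes
1 GB = 10^9 bytes = 1,000,000,000 bytes
256,839,044,300.8 / 1,000,000,000 = 256.84 GB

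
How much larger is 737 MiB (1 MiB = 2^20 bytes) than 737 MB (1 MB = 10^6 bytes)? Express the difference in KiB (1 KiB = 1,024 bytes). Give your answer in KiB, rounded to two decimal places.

737 MiB = 737 × 1,048,576 = 772,800,512 bytes
737 MB = 737 × 1,000,000 = 737,000,000 bytes
difference = 35,800,512 bytes
35,800,512 / 1,024 = 34,961.44 KiB

34,961.44 KiB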